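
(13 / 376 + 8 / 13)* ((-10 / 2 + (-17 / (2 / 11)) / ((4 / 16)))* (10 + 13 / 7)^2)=-8294927787 / 239512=-34632.62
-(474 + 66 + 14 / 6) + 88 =-454.33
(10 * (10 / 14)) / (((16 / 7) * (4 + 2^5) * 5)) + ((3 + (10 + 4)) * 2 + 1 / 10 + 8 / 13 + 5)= 743797 / 18720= 39.73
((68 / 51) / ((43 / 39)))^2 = 2704 / 1849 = 1.46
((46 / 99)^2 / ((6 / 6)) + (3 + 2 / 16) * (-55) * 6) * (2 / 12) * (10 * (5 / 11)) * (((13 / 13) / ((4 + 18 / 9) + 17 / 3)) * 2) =-202103305 / 1509354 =-133.90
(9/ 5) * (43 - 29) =126/ 5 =25.20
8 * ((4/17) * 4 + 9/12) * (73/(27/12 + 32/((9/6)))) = 201480/4811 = 41.88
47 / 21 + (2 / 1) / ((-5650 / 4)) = 132691 / 59325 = 2.24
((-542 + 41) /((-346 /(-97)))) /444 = -16199 /51208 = -0.32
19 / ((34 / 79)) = 1501 / 34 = 44.15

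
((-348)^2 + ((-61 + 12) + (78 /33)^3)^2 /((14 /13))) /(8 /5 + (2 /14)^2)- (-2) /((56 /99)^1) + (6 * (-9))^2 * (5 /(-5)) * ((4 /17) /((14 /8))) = 25135750888577793 /334775425292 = 75082.43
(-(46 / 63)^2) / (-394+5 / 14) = 4232 / 3124737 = 0.00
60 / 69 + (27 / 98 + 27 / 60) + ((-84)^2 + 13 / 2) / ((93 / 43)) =6848459879 / 2096220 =3267.05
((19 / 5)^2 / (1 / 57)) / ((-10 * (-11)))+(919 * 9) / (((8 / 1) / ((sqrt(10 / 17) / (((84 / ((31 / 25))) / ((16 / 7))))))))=20577 / 2750+85467 * sqrt(170) / 41650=34.24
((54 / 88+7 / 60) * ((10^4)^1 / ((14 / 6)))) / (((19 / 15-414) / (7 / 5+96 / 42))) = -93267000 / 3336949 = -27.95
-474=-474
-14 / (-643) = 14 / 643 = 0.02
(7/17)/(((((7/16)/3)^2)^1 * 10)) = 1152/595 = 1.94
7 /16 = 0.44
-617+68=-549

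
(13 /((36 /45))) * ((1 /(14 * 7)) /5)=13 /392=0.03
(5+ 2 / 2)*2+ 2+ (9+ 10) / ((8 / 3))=169 / 8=21.12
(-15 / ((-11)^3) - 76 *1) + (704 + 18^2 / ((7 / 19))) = 14044817 / 9317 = 1507.44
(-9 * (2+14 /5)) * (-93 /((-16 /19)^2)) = 906471 /160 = 5665.44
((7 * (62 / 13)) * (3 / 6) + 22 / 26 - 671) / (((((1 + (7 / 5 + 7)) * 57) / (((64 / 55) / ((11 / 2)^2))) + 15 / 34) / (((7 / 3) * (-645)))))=70.60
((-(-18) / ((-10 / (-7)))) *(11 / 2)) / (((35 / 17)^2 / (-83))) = -2374713 / 1750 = -1356.98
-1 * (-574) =574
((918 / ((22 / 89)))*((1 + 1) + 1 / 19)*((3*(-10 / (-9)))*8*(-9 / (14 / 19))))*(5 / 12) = -79659450 / 77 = -1034538.31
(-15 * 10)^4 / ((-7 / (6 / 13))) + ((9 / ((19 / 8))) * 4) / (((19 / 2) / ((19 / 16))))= -57712496724 / 1729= -33379118.98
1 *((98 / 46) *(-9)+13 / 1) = -6.17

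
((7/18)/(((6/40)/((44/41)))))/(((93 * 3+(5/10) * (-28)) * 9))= 616/528039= 0.00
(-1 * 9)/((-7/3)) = 3.86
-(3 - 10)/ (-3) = -7/ 3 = -2.33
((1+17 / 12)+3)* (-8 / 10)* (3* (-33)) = 429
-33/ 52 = -0.63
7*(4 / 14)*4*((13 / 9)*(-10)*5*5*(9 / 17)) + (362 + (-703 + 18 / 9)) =-31763 / 17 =-1868.41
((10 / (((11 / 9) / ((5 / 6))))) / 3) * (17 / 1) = 425 / 11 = 38.64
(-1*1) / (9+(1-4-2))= -1 / 4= -0.25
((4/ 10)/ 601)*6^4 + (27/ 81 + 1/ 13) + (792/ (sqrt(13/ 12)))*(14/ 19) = 149168/ 117195 + 22176*sqrt(39)/ 247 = 561.96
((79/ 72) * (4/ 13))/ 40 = 79/ 9360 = 0.01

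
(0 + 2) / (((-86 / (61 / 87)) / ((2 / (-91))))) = 122 / 340431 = 0.00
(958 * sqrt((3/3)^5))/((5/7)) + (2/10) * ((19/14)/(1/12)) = 1344.46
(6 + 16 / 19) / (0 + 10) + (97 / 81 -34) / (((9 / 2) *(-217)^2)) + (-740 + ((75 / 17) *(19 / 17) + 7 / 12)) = -553270115484889 / 753977578284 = -733.80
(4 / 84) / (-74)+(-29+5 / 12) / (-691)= 87455 / 2147628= 0.04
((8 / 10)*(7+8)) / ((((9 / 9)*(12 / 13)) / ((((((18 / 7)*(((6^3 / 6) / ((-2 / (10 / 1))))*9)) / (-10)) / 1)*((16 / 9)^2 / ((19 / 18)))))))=2156544 / 133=16214.62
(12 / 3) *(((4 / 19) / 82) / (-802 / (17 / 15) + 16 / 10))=-340 / 23375453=-0.00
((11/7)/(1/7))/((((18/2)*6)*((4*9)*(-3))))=-11/5832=-0.00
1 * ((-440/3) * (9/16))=-165/2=-82.50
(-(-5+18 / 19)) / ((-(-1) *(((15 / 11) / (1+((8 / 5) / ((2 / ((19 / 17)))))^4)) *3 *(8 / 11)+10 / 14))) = 5580320318419 / 3482910322495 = 1.60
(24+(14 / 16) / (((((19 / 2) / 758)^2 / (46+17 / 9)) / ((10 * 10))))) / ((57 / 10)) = 866730573760 / 185193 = 4680147.60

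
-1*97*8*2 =-1552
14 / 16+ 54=439 / 8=54.88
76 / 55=1.38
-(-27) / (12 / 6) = 27 / 2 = 13.50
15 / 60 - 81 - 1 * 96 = -707 / 4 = -176.75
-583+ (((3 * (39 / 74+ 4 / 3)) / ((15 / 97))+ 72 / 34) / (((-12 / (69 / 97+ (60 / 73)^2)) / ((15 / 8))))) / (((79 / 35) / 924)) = -1632599250431039 / 410974782128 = -3972.50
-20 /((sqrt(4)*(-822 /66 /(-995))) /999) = -109340550 /137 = -798106.20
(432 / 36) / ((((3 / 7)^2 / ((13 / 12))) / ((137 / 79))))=87269 / 711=122.74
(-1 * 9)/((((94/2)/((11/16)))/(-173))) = 17127/752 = 22.78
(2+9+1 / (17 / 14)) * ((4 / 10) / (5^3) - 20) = -2512098 / 10625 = -236.43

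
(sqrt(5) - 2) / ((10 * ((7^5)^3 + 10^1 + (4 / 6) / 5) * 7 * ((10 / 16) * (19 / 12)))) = -288 / 47356926061782505 + 144 * sqrt(5) / 47356926061782505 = 0.00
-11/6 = -1.83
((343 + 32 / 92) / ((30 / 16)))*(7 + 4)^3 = 84087256 / 345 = 243731.18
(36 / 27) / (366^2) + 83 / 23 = 8338784 / 2310741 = 3.61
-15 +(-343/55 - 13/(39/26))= -4934/165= -29.90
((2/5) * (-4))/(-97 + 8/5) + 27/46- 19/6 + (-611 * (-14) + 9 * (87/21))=659588143/76797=8588.72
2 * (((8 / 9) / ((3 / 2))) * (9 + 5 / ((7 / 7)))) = 448 / 27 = 16.59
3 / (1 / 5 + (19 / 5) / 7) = 105 / 26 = 4.04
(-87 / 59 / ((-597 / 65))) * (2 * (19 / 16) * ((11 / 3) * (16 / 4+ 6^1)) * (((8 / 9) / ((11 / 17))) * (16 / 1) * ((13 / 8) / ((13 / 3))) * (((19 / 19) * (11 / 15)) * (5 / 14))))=66974050 / 2219049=30.18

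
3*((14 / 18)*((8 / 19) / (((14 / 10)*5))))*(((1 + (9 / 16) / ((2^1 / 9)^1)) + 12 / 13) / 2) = 1853 / 5928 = 0.31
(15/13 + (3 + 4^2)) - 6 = 184/13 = 14.15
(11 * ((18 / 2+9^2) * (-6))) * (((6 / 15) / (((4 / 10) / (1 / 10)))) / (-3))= 198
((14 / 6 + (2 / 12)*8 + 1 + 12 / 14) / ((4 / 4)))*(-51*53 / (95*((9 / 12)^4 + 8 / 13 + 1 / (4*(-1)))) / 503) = -347829248 / 758969155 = -0.46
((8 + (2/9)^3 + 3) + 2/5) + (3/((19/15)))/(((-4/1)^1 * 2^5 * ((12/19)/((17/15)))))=21233651/1866240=11.38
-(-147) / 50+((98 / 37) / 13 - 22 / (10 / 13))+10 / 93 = -25.35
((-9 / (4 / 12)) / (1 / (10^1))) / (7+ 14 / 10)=-225 / 7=-32.14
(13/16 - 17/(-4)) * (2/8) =81/64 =1.27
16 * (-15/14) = -120/7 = -17.14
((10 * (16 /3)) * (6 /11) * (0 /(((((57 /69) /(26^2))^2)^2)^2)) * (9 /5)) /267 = 0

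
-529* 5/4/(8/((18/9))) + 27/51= -44821/272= -164.78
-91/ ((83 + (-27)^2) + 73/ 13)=-1183/ 10629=-0.11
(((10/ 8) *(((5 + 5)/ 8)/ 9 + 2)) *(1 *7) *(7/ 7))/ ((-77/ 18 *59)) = -35/ 472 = -0.07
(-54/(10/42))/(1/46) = -52164/5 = -10432.80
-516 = -516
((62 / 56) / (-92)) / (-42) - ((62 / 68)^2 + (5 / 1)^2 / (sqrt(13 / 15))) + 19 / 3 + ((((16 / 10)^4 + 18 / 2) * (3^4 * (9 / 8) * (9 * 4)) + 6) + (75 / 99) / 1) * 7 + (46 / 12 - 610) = 76658677283156653 / 214963980000 - 25 * sqrt(195) / 13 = 356584.88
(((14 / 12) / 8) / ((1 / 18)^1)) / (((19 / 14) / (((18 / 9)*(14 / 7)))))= 147 / 19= 7.74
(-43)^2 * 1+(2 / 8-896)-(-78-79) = 4441 / 4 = 1110.25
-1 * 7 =-7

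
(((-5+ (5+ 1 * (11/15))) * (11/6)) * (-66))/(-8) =1331/120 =11.09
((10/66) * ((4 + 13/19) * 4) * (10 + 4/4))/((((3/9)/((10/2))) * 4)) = 2225/19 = 117.11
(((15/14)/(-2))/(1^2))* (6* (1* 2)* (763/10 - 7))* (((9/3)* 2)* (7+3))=-26730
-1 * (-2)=2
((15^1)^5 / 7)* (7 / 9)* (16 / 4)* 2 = 675000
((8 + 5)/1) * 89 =1157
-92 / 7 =-13.14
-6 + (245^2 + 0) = 60019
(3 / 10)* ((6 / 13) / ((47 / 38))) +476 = 476.11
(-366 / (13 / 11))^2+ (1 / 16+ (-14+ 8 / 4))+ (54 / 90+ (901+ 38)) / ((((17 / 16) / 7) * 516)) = 947883957727 / 9883120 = 95909.38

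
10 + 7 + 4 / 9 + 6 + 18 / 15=1109 / 45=24.64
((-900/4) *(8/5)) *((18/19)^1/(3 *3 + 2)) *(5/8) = -4050/209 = -19.38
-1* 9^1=-9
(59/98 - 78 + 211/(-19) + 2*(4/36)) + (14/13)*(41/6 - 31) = -24902159/217854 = -114.31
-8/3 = -2.67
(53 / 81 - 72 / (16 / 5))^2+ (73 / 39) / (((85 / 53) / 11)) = 14211901837 / 28999620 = 490.07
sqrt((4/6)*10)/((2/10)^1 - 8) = -10*sqrt(15)/117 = -0.33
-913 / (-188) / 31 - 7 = -39883 / 5828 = -6.84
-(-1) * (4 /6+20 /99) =86 /99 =0.87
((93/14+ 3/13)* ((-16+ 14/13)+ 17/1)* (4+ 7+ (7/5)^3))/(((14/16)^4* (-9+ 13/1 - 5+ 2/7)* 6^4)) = -91699968/253605625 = -0.36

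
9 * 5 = 45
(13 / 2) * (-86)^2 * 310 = 14902940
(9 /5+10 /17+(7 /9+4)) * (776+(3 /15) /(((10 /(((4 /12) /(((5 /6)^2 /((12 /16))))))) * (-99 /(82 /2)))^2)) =80427797107621 /14463281250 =5560.83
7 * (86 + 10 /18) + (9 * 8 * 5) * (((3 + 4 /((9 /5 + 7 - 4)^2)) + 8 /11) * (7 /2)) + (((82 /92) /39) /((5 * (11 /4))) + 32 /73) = 238622722267 /43217460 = 5521.44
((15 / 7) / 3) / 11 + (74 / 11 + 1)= 600 / 77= 7.79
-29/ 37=-0.78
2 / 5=0.40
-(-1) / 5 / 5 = 1 / 25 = 0.04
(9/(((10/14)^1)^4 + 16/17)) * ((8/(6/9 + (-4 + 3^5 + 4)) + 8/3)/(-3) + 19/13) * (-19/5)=-2191582379/137069595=-15.99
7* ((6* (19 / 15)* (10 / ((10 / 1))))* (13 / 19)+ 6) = 392 / 5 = 78.40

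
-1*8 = -8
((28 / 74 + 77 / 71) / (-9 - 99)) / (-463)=427 / 14595612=0.00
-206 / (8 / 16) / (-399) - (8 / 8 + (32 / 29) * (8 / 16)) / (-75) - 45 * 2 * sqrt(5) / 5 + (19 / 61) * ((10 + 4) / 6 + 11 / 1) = 18373757 / 3529155 - 18 * sqrt(5) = -35.04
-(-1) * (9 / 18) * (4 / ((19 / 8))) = 16 / 19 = 0.84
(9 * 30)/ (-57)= -90/ 19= -4.74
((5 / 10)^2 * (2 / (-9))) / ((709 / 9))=-1 / 1418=-0.00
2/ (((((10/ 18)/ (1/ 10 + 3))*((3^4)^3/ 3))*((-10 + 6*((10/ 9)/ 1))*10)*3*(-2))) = 31/ 98415000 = 0.00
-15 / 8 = -1.88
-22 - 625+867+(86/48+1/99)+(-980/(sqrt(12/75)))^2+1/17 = 6002721.86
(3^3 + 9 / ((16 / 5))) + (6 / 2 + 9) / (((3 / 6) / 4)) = 125.81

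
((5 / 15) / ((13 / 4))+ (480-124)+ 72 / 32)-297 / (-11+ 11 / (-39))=600097 / 1560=384.68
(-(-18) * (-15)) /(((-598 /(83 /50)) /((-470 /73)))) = -105327 /21827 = -4.83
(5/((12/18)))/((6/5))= 6.25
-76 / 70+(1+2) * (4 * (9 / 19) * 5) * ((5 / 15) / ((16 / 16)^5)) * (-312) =-2956.88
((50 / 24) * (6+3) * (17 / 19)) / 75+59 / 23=4875 / 1748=2.79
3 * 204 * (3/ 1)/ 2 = 918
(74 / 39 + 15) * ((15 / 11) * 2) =6590 / 143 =46.08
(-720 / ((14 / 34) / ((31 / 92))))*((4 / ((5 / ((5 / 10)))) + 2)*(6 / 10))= -682992 / 805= -848.44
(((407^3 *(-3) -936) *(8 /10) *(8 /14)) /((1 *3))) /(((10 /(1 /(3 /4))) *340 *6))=-53935564 /26775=-2014.40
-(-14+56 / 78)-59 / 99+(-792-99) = -1130390 / 1287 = -878.31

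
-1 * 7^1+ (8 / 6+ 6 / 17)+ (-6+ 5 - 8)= -730 / 51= -14.31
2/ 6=1/ 3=0.33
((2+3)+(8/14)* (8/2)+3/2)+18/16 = 555/56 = 9.91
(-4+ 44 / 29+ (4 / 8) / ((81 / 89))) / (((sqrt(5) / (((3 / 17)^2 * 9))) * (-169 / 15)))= 27249 * sqrt(5) / 2832778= 0.02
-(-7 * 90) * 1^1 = 630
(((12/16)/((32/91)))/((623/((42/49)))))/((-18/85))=-1105/79744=-0.01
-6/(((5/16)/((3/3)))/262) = -25152/5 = -5030.40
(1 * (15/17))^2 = 225/289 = 0.78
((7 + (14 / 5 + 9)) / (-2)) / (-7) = 1.34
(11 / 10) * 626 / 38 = 3443 / 190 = 18.12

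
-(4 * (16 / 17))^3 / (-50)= 131072 / 122825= 1.07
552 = 552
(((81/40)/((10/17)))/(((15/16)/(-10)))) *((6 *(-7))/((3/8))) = 102816/25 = 4112.64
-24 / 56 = -3 / 7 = -0.43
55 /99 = 5 /9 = 0.56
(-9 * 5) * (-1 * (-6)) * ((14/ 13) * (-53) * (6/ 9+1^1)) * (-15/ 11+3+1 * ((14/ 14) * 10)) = 42739200/ 143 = 298875.52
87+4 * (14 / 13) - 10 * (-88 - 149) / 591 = 244109 / 2561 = 95.32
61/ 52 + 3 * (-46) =-7115/ 52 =-136.83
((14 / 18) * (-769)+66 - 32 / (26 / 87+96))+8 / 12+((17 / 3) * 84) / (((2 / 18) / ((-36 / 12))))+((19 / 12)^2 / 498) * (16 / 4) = -1005125367635 / 75100392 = -13383.76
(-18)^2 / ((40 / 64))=518.40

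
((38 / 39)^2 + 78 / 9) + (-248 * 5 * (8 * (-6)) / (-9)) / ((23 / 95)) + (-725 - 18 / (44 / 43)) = -21587175715 / 769626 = -28048.92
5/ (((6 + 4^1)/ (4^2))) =8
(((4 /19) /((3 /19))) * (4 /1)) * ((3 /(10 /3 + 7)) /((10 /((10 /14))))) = 0.11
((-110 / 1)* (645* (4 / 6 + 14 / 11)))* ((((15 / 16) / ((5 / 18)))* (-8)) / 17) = 3715200 / 17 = 218541.18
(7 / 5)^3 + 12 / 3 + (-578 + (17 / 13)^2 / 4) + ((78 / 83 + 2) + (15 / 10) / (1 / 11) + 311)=-1685966331 / 7013500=-240.39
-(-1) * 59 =59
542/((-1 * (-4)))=271/2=135.50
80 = 80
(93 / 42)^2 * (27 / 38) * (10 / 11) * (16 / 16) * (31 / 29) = 4021785 / 1187956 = 3.39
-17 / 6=-2.83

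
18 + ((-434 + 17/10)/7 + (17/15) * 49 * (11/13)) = 1765/546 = 3.23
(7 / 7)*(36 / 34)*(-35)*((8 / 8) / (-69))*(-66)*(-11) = 152460 / 391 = 389.92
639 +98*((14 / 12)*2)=2603 / 3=867.67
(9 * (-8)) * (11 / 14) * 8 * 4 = -12672 / 7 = -1810.29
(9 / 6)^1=3 / 2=1.50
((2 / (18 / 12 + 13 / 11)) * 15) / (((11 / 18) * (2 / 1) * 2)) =270 / 59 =4.58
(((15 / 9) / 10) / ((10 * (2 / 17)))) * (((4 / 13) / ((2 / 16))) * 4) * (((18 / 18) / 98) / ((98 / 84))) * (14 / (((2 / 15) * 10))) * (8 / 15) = 1088 / 15925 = 0.07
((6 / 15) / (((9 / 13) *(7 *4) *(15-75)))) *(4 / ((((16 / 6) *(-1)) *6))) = 13 / 151200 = 0.00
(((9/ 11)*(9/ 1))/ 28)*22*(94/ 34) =3807/ 238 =16.00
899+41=940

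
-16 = -16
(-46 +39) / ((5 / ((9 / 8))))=-63 / 40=-1.58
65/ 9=7.22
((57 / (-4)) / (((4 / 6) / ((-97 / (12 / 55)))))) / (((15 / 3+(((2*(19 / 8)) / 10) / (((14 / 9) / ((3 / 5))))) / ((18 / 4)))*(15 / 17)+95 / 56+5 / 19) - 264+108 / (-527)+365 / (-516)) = -1963962586575 / 53424798688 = -36.76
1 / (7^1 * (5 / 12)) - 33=-1143 / 35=-32.66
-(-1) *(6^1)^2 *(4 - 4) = 0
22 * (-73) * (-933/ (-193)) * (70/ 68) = -26221965/ 3281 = -7992.06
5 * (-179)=-895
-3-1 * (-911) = 908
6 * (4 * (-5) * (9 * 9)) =-9720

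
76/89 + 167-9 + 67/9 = 133205/801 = 166.30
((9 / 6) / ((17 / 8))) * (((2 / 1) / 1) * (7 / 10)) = 84 / 85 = 0.99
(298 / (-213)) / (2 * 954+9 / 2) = -596 / 814725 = -0.00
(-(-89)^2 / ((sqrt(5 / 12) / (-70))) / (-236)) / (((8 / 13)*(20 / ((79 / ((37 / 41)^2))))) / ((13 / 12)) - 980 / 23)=28621171016711*sqrt(15) / 1294089205060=85.66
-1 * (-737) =737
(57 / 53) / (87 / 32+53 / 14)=0.17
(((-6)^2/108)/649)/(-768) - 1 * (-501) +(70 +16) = 877738751/1495296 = 587.00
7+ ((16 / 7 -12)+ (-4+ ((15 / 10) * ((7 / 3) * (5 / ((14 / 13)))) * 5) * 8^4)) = 332793.29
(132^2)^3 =5289852801024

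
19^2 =361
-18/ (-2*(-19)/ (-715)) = 6435/ 19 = 338.68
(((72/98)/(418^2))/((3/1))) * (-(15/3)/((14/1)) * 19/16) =-15/25233824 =-0.00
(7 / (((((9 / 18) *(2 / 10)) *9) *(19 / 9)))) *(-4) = -280 / 19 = -14.74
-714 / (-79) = 714 / 79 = 9.04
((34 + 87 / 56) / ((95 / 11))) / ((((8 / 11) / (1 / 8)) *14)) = 0.05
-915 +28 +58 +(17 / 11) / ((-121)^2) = -133511262 / 161051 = -829.00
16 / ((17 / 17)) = 16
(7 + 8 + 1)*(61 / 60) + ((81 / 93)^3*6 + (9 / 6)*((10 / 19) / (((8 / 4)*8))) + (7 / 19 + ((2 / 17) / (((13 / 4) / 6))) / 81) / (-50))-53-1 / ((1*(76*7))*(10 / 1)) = -16289600788427 / 497736111600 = -32.73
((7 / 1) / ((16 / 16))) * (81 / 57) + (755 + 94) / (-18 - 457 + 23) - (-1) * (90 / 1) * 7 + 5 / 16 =21929683 / 34352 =638.38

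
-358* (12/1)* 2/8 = -1074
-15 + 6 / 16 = -117 / 8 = -14.62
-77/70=-1.10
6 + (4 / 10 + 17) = 117 / 5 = 23.40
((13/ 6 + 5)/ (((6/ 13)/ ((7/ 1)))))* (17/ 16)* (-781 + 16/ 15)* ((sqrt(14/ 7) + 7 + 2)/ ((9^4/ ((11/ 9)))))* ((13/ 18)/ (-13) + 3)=-514.52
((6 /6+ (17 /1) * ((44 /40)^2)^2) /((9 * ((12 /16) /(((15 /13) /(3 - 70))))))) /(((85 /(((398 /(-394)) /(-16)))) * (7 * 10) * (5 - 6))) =17173501 /24502623600000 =0.00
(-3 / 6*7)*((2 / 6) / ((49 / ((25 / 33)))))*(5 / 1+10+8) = -575 / 1386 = -0.41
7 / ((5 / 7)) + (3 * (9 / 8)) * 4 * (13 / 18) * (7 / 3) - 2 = 611 / 20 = 30.55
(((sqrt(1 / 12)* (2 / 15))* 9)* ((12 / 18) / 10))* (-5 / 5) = -sqrt(3) / 75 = -0.02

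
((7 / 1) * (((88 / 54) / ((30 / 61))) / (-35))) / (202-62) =-671 / 141750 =-0.00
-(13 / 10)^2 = -1.69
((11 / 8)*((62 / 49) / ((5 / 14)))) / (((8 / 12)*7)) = 1023 / 980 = 1.04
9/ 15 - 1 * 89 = -442/ 5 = -88.40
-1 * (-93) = 93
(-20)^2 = 400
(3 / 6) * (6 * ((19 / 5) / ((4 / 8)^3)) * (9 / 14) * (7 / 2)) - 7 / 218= 223633 / 1090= 205.17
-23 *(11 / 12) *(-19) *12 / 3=4807 / 3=1602.33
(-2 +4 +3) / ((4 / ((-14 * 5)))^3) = -214375 / 8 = -26796.88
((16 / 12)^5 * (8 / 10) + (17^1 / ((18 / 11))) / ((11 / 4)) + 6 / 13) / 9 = 120208 / 142155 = 0.85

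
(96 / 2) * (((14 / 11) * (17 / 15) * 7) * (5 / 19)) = 26656 / 209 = 127.54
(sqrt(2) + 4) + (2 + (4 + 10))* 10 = sqrt(2) + 164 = 165.41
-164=-164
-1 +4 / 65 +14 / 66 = -0.73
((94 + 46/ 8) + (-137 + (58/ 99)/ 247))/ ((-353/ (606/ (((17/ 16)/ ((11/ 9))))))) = 2943758120/ 40020669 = 73.56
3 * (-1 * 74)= -222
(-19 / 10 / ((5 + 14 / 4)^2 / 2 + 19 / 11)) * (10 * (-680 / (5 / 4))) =909568 / 3331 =273.06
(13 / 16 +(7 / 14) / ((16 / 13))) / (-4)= -39 / 128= -0.30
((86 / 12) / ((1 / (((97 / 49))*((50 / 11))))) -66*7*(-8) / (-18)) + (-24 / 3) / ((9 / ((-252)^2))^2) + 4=-398297224.85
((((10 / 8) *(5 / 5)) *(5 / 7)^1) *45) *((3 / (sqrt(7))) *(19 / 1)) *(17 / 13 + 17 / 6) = 6904125 *sqrt(7) / 5096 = 3584.50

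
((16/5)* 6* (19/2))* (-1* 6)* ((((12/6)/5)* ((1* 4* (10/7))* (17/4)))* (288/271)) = -107163648/9485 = -11298.22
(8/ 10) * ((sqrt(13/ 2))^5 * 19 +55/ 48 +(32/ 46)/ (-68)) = 1638.20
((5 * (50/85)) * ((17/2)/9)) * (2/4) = 25/18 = 1.39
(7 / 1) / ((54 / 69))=161 / 18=8.94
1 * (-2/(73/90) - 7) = -691/73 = -9.47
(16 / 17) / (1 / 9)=144 / 17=8.47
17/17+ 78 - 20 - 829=-770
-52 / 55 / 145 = -52 / 7975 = -0.01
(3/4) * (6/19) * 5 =45/38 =1.18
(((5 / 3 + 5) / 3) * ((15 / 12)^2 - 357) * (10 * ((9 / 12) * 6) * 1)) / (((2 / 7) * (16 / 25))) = -24880625 / 128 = -194379.88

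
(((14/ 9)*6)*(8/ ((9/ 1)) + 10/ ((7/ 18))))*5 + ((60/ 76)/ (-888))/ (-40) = 1508131867/ 1214784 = 1241.48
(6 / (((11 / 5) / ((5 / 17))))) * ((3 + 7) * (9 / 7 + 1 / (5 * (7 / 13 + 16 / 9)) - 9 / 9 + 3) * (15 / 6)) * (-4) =-270.49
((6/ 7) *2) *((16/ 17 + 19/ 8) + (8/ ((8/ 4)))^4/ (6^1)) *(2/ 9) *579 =3620873/ 357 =10142.50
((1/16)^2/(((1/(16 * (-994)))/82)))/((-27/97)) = 1976569/108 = 18301.56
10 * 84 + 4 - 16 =828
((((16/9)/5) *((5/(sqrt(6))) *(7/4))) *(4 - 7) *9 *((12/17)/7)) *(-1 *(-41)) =-984 *sqrt(6)/17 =-141.78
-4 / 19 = -0.21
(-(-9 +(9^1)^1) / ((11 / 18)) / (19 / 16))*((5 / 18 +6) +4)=0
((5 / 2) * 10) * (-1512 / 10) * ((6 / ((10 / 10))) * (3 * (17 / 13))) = -1156680 / 13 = -88975.38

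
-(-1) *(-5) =-5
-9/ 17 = -0.53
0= 0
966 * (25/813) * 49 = 394450/271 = 1455.54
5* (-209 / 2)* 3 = -1567.50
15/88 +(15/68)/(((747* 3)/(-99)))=19955/124168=0.16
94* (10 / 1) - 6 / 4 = 1877 / 2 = 938.50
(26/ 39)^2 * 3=4/ 3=1.33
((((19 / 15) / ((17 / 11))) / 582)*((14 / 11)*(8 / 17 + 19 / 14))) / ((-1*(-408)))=551 / 68624784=0.00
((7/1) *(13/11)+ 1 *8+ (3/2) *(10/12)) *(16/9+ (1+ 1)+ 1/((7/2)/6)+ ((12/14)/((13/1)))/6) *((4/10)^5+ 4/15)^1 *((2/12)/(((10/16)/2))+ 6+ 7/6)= 751736051/3656250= 205.60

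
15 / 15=1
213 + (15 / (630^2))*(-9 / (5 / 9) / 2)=2087397 / 9800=213.00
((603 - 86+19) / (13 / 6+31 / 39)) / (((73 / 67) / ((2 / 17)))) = 1867424 / 95557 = 19.54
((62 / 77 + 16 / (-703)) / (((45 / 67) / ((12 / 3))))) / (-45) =-1261208 / 12179475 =-0.10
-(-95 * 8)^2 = -577600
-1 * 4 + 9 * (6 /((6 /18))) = 158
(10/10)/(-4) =-1/4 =-0.25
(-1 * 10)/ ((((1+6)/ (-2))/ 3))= 8.57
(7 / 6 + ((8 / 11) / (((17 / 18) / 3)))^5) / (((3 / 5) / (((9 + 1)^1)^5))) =22969050691635250000 / 2058024507363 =11160727.49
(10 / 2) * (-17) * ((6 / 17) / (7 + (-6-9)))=3.75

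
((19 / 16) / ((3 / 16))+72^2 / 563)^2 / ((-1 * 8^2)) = -689010001 / 182574144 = -3.77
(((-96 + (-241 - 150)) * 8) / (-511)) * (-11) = -42856 / 511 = -83.87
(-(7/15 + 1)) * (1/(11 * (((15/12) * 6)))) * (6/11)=-8/825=-0.01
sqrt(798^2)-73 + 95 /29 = 21120 /29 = 728.28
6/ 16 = 0.38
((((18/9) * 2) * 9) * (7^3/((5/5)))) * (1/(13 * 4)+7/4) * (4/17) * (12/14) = 973728/221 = 4406.01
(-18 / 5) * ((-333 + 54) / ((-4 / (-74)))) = 92907 / 5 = 18581.40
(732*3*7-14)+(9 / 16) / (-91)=22361239 / 1456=15357.99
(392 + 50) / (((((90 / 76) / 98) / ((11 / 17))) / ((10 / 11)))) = 193648 / 9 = 21516.44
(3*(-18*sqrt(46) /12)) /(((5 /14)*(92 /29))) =-1827*sqrt(46) /460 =-26.94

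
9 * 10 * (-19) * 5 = -8550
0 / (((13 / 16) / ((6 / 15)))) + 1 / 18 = 1 / 18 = 0.06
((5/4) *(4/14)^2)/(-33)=-5/1617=-0.00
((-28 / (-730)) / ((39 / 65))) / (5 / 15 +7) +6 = 4825 / 803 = 6.01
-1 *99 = -99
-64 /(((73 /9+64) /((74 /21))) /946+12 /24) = -1221888 /9959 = -122.69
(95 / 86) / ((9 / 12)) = 190 / 129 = 1.47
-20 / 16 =-5 / 4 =-1.25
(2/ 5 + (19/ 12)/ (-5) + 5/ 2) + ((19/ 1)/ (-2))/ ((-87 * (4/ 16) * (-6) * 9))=24197/ 9396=2.58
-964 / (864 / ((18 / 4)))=-5.02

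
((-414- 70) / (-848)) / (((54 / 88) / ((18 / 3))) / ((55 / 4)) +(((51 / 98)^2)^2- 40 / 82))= -69210010181620 / 49355559422879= -1.40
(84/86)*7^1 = 294/43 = 6.84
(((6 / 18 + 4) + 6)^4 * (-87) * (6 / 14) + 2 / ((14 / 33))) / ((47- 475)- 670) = 13390906 / 34587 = 387.17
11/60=0.18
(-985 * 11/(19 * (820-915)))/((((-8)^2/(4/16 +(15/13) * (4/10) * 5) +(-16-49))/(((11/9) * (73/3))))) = -12180707/2727621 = -4.47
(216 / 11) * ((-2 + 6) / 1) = 864 / 11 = 78.55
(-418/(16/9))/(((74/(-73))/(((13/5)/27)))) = 198341/8880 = 22.34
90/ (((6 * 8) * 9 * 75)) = 1/ 360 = 0.00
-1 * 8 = -8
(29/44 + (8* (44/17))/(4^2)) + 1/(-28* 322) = 3292907/1685992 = 1.95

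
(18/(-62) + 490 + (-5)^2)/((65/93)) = 47868/65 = 736.43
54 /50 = 27 /25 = 1.08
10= 10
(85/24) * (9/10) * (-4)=-51/4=-12.75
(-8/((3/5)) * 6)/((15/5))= -80/3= -26.67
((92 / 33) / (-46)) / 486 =-1 / 8019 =-0.00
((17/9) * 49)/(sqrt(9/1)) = 833/27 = 30.85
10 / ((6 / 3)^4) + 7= 61 / 8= 7.62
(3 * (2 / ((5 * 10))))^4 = 81 / 390625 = 0.00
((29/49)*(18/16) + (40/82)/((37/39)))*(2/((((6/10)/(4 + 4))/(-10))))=-23389900/74333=-314.66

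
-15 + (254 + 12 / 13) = 3119 / 13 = 239.92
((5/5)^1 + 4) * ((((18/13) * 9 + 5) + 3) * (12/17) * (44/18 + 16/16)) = 164920/663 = 248.75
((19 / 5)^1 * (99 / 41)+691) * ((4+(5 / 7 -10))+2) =-3301328 / 1435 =-2300.58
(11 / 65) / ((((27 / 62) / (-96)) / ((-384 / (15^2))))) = 2793472 / 43875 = 63.67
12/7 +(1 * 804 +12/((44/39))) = 62859/77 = 816.35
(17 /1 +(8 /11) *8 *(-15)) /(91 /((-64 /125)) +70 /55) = 49472 /124229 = 0.40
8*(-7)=-56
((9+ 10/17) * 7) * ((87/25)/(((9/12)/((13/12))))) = 337.38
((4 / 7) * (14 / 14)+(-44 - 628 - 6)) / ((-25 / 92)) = 436264 / 175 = 2492.94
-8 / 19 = -0.42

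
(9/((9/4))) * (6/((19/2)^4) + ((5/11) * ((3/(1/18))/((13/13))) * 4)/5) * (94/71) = 10584547392/101780701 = 103.99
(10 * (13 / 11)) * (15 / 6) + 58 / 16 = 2919 / 88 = 33.17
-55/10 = -11/2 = -5.50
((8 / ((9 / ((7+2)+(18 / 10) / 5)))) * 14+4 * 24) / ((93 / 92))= 488704 / 2325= 210.20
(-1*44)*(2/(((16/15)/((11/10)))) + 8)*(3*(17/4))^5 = -611039719521/4096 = -149179619.02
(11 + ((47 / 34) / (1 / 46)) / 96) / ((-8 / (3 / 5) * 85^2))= -19033 / 157216000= -0.00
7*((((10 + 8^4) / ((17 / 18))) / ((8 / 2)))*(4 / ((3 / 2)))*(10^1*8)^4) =14127267840000 / 17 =831015755294.12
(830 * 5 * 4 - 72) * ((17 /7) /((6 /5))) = 702440 /21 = 33449.52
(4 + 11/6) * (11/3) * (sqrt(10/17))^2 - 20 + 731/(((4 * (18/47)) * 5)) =538669/6120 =88.02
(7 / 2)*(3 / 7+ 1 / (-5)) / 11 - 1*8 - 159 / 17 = -17.28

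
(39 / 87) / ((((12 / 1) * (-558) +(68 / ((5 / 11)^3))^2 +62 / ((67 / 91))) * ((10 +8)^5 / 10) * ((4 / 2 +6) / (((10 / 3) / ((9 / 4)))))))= 340234375 / 400895439012037511136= 0.00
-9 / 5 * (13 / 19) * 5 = -117 / 19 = -6.16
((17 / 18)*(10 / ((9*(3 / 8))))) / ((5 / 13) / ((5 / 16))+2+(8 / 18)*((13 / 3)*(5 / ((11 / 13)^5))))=711845420 / 6469209783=0.11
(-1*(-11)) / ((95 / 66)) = 726 / 95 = 7.64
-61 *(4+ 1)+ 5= -300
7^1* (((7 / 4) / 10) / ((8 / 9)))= 441 / 320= 1.38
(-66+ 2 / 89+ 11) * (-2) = 9786 / 89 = 109.96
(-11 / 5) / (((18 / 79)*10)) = -869 / 900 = -0.97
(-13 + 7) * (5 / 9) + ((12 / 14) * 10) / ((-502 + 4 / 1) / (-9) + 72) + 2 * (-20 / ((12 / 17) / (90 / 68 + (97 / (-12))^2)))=-3780.88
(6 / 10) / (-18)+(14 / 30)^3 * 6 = 1297 / 2250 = 0.58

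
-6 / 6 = -1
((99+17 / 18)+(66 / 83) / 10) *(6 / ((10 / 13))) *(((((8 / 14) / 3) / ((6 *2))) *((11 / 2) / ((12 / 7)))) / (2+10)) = 106846597 / 32270400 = 3.31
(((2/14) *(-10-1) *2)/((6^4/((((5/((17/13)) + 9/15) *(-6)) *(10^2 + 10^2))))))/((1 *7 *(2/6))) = 5.52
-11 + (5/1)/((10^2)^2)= -21999/2000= -11.00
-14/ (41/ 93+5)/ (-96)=217/ 8096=0.03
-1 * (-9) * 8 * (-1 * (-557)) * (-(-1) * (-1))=-40104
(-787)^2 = 619369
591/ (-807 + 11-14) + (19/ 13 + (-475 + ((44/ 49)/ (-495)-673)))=-197318951/ 171990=-1147.27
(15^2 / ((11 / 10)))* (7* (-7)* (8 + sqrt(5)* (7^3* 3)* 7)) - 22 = -161510234.73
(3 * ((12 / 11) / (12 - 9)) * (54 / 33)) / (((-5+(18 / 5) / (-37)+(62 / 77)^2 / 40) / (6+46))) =-203636160 / 11146537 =-18.27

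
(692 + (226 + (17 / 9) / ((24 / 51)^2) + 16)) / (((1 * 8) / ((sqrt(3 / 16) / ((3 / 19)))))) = 323.10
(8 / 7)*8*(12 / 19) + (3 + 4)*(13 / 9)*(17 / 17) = 19015 / 1197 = 15.89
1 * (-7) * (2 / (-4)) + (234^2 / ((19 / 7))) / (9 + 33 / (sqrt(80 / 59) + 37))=200772 * sqrt(295) / 595403 + 2432468657 / 1190806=2048.50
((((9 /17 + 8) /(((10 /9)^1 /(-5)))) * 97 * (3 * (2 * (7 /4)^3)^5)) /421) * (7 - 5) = -1802910221208403965 /240149069824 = -7507462.85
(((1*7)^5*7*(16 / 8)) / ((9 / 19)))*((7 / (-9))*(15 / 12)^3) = -1955914625 / 2592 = -754596.69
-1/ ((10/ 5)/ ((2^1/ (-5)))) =1/ 5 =0.20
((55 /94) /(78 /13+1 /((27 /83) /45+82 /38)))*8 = 0.72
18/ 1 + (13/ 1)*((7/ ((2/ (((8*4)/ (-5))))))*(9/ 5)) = -12654/ 25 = -506.16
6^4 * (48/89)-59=56957/89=639.97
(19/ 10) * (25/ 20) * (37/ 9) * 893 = 627779/ 72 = 8719.15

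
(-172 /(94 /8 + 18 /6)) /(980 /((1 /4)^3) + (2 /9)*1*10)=-1548 /8326375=-0.00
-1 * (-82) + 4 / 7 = 578 / 7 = 82.57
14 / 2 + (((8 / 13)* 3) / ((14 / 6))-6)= 163 / 91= 1.79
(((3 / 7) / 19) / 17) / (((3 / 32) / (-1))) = -32 / 2261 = -0.01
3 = 3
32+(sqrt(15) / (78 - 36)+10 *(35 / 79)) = 36.52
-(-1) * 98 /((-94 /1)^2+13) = 98 /8849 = 0.01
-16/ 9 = -1.78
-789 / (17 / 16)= -12624 / 17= -742.59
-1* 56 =-56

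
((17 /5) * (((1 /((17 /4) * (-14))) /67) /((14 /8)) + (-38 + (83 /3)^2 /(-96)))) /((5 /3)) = -2216875643 /23637600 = -93.79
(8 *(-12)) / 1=-96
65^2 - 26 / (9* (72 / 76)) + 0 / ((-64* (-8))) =4221.95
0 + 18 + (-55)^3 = -166357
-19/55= -0.35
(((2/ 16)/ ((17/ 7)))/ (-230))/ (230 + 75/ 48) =-7/ 7243275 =-0.00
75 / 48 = 25 / 16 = 1.56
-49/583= -0.08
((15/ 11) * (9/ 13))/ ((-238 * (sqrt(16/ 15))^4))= -30375/ 8712704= -0.00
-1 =-1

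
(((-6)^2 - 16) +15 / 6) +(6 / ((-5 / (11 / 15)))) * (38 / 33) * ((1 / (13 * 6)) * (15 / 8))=17531 / 780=22.48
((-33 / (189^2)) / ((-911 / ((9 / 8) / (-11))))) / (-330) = 1 / 3181867920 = 0.00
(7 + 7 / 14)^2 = 225 / 4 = 56.25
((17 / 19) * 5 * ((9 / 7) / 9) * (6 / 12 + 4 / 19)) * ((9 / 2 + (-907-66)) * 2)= -4445415 / 5054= -879.58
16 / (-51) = -16 / 51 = -0.31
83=83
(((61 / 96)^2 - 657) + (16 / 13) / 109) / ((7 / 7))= -8574390191 / 13059072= -656.58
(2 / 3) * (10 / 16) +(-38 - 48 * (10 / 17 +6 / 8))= -20771 / 204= -101.82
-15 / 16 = -0.94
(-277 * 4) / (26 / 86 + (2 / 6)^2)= -2679.98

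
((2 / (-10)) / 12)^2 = 1 / 3600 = 0.00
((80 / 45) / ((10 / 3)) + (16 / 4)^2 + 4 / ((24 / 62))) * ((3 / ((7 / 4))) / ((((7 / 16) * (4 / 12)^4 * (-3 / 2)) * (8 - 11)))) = 1894.92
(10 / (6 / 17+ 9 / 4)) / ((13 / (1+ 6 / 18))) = 2720 / 6903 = 0.39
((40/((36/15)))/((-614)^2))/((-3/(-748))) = 9350/848241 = 0.01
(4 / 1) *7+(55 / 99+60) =797 / 9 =88.56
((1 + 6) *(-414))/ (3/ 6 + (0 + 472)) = -92/ 15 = -6.13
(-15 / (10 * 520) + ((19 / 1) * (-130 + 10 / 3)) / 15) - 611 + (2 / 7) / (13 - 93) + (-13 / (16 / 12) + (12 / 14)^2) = -780.47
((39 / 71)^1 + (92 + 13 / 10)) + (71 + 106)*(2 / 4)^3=329367 / 2840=115.97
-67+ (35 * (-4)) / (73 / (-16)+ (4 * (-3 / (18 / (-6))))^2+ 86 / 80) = -11181 / 143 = -78.19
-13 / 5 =-2.60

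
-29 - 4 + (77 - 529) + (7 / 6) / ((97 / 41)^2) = -27368423 / 56454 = -484.79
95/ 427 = 0.22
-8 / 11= -0.73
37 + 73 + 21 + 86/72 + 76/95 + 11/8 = 48373/360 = 134.37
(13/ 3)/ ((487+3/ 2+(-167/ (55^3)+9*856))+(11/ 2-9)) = 2162875/ 4087334124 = 0.00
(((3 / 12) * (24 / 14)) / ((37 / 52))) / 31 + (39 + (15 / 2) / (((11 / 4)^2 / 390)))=413664927 / 971509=425.80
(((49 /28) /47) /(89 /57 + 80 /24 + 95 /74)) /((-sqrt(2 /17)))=-703 * sqrt(34) /233308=-0.02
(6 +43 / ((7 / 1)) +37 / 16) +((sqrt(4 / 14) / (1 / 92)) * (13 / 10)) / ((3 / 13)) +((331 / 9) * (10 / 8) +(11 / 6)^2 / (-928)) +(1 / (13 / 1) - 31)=89686453 / 3040128 +7774 * sqrt(14) / 105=306.53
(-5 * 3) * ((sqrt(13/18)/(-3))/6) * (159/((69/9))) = 265 * sqrt(26)/92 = 14.69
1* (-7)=-7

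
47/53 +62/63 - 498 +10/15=-495.46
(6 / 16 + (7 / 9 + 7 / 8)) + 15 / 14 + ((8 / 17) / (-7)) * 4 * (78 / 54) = 553 / 204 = 2.71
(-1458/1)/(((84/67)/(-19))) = 309339/14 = 22095.64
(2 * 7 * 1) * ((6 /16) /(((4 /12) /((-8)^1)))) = -126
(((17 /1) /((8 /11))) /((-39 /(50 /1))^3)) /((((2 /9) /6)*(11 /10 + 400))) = -29218750 /8812167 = -3.32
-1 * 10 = -10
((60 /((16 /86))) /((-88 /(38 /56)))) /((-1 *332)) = 12255 /1636096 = 0.01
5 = 5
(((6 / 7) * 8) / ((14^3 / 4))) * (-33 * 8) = -6336 / 2401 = -2.64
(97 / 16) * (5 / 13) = 2.33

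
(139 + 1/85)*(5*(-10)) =-118160/17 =-6950.59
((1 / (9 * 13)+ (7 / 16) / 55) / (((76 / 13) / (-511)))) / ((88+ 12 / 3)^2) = -868189 / 5094650880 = -0.00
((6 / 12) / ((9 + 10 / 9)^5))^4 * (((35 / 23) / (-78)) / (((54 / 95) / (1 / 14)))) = -71294951766074582475 / 58037541122563288494257441636818630731455872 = -0.00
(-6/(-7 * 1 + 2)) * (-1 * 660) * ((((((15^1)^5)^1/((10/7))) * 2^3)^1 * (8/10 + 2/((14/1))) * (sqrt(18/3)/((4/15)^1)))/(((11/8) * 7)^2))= -6298560000 * sqrt(6)/49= -314862410.50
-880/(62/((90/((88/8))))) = -3600/31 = -116.13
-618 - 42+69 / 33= -7237 / 11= -657.91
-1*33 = -33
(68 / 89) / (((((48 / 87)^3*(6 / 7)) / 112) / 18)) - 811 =56328655 / 5696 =9889.16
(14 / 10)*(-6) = -42 / 5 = -8.40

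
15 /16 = 0.94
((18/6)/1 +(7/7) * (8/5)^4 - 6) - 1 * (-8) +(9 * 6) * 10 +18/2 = 350346/625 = 560.55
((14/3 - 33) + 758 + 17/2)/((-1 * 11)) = -4429/66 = -67.11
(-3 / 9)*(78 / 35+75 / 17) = -1317 / 595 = -2.21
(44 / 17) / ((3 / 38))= 1672 / 51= 32.78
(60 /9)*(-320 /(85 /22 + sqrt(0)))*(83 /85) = -467456 /867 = -539.16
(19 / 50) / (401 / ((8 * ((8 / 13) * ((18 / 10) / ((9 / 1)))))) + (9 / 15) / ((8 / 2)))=608 / 651865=0.00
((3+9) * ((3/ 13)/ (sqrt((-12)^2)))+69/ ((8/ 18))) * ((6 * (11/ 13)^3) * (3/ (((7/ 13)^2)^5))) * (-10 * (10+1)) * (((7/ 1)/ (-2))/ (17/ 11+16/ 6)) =75632799.59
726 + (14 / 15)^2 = 163546 / 225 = 726.87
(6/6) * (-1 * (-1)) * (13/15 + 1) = 28/15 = 1.87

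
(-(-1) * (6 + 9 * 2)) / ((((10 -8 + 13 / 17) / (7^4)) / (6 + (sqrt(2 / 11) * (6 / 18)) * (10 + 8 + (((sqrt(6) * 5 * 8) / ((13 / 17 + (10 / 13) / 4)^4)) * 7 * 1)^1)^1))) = 2600598.00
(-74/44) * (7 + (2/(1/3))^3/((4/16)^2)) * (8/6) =-256262/33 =-7765.52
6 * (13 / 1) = 78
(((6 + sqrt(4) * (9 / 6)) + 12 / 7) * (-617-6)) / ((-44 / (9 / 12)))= 20025 / 176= 113.78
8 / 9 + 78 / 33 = 322 / 99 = 3.25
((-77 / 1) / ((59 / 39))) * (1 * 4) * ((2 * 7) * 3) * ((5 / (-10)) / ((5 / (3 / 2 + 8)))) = 2396394 / 295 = 8123.37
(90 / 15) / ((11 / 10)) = 60 / 11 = 5.45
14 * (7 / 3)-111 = -235 / 3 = -78.33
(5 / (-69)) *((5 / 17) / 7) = -25 / 8211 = -0.00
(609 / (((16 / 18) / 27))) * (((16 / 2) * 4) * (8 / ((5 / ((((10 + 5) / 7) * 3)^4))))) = 1617563860.06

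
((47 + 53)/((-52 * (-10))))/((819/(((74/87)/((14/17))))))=3145/12968046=0.00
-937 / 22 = -42.59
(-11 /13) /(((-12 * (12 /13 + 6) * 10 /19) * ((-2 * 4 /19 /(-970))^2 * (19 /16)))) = 37363139 /432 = 86488.75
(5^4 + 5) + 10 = 640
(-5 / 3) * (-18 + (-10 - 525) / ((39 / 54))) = 16440 / 13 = 1264.62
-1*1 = -1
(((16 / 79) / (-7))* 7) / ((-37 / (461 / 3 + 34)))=9008 / 8769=1.03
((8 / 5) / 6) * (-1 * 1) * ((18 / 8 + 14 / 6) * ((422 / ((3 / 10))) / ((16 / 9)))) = -11605 / 12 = -967.08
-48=-48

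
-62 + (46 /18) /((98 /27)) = -6007 /98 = -61.30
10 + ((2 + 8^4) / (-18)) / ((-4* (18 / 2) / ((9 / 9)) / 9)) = 803 / 12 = 66.92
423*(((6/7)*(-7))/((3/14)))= -11844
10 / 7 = 1.43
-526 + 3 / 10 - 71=-5967 / 10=-596.70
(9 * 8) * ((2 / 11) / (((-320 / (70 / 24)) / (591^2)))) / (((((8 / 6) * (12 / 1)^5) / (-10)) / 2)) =1358315 / 540672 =2.51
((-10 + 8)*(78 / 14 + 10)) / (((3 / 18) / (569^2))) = -423479388 / 7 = -60497055.43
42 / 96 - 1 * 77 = -1225 / 16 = -76.56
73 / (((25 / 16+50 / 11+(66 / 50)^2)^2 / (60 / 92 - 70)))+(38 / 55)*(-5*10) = -22014913043513540 / 188661999943813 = -116.69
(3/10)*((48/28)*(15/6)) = 9/7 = 1.29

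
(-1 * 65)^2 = 4225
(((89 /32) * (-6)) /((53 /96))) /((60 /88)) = -11748 /265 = -44.33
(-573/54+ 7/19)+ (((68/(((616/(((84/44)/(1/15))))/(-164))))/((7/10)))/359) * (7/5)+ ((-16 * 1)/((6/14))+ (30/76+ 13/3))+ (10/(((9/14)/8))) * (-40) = -37315008013/7428069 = -5023.51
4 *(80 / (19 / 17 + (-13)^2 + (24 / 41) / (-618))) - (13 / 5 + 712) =-2720102519 / 3816515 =-712.72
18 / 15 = 6 / 5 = 1.20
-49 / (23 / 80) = -3920 / 23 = -170.43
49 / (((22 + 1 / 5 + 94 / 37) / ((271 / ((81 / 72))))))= 19652920 / 41193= 477.09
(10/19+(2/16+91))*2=13931/76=183.30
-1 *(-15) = 15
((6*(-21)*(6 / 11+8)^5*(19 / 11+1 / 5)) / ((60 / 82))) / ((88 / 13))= -1088432873260824 / 487179275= -2234152.66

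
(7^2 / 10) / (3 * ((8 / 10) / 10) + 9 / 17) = 4165 / 654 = 6.37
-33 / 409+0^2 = -0.08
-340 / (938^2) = -85 / 219961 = -0.00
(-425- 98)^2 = 273529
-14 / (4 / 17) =-119 / 2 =-59.50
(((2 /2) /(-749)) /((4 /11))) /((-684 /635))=6985 /2049264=0.00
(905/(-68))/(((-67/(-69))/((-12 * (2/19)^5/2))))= 2997360/2820276761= 0.00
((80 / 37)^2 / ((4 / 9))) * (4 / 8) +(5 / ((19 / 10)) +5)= 335305 / 26011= 12.89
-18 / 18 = -1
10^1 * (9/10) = 9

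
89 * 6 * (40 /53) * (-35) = -14105.66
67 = 67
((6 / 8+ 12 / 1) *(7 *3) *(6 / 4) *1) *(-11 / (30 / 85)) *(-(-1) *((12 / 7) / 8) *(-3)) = 257499 / 32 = 8046.84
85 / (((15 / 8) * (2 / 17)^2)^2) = 5679428 / 45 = 126209.51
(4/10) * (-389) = -778/5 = -155.60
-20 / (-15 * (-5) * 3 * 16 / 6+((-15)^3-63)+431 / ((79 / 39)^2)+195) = 31205 / 3959853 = 0.01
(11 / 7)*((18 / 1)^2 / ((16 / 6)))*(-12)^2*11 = 2117016 / 7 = 302430.86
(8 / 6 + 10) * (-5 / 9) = -170 / 27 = -6.30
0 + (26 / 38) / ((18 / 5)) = 65 / 342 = 0.19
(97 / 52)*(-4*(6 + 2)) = -776 / 13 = -59.69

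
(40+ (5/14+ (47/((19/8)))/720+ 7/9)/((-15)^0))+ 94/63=255287/5985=42.65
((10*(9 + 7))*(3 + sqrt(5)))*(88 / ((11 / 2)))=2560*sqrt(5) + 7680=13404.33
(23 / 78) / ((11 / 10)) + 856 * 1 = 367339 / 429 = 856.27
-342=-342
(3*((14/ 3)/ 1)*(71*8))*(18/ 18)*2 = 15904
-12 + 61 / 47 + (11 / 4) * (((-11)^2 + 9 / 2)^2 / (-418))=-114.32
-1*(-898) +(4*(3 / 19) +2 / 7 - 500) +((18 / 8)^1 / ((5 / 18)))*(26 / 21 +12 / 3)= 58699 / 133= 441.35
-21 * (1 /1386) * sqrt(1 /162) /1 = -sqrt(2) /1188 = -0.00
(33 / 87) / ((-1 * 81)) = -0.00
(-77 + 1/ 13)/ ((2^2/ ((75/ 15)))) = -1250/ 13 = -96.15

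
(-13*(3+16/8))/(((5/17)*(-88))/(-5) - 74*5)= 1105/6202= 0.18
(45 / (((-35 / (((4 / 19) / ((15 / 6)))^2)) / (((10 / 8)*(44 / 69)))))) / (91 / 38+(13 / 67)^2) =-6320512 / 2115405565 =-0.00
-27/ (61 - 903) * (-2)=-27/ 421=-0.06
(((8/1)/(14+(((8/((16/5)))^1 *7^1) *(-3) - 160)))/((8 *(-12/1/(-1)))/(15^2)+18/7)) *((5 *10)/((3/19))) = -4.26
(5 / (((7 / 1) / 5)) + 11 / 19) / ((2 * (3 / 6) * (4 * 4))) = 69 / 266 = 0.26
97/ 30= 3.23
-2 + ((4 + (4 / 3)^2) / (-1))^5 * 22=-8364606802 / 59049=-141655.35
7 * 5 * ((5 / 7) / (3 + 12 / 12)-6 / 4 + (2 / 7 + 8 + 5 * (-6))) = -3225 / 4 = -806.25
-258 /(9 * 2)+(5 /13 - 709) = -28195 /39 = -722.95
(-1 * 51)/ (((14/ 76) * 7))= -1938/ 49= -39.55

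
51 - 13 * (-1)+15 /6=133 /2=66.50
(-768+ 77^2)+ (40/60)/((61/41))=944545/183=5161.45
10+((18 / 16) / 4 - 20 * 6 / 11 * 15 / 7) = -32267 / 2464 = -13.10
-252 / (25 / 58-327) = 14616 / 18941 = 0.77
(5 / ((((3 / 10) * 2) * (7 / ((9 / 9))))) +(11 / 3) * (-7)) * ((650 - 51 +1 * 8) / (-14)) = 155999 / 147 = 1061.22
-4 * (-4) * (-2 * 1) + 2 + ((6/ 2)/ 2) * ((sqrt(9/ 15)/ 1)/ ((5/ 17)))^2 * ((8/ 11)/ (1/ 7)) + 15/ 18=196343/ 8250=23.80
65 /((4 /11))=715 /4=178.75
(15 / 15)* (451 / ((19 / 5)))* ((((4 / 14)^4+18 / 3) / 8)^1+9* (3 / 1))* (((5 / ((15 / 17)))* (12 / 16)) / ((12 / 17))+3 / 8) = 184507105915 / 8758848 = 21065.23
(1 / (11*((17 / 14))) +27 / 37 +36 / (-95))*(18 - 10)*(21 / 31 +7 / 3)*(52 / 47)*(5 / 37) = 32588890880 / 21260793147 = 1.53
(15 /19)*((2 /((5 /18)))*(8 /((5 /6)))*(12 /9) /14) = 3456 /665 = 5.20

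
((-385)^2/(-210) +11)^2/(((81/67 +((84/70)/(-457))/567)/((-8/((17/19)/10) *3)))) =-63701395051902300/594675827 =-107119529.93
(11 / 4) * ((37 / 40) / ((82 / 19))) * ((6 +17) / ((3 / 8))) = 177859 / 4920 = 36.15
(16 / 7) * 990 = 15840 / 7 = 2262.86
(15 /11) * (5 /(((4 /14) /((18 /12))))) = 1575 /44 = 35.80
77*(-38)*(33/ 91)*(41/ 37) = -565554/ 481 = -1175.79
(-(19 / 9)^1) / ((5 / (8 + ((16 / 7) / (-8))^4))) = -40584 / 12005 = -3.38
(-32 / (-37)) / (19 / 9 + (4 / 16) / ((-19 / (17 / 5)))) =0.42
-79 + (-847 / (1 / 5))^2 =17935146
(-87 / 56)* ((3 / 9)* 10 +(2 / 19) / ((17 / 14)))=-48053 / 9044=-5.31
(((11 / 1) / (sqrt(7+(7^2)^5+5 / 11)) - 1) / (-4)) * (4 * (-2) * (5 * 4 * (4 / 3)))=-53.30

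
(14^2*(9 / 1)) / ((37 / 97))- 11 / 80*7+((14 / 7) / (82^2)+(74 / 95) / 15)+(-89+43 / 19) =6433730457083 / 1418091600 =4536.89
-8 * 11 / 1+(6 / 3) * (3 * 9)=-34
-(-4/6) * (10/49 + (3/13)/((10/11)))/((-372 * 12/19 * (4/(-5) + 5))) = -55423/179144784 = -0.00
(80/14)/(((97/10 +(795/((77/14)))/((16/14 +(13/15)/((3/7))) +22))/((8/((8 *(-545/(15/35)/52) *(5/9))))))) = -150676416/5532704513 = -0.03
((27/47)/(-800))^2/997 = 729/1409518720000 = 0.00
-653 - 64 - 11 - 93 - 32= -853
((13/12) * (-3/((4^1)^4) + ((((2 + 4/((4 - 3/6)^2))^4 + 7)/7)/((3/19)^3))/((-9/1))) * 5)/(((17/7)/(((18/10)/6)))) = -97.94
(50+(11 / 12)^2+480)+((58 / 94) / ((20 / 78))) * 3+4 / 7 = 127590877 / 236880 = 538.63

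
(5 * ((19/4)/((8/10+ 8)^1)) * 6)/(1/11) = 1425/8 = 178.12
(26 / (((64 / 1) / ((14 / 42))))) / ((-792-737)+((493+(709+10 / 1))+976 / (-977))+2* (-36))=-12701 / 36578784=-0.00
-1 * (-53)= 53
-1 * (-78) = 78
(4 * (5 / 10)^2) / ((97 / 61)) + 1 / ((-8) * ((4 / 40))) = -241 / 388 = -0.62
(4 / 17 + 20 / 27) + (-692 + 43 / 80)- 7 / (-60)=-25350379 / 36720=-690.37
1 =1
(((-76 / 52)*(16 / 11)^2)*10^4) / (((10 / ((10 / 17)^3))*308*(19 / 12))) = -768000000 / 595067473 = -1.29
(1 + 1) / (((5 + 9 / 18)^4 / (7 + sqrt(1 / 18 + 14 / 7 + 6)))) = 16 *sqrt(290) / 43923 + 224 / 14641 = 0.02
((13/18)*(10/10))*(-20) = -130/9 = -14.44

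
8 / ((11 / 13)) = 104 / 11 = 9.45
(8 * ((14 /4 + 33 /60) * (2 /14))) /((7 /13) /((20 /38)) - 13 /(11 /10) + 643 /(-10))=-23166 /375851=-0.06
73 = 73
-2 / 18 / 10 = -1 / 90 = -0.01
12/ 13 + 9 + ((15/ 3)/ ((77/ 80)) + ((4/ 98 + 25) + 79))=834945/ 7007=119.16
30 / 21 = 10 / 7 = 1.43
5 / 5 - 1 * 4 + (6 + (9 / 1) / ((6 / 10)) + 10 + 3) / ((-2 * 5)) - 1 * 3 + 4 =-27 / 5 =-5.40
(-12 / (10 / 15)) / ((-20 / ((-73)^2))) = 47961 / 10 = 4796.10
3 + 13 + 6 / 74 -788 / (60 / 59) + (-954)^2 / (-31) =-518169286 / 17205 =-30117.37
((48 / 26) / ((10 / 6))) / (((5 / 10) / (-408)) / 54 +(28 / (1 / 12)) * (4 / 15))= 3172608 / 256628671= 0.01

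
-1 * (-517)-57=460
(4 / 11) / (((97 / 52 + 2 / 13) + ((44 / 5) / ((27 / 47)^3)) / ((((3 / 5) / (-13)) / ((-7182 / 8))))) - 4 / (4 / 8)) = 454896 / 1129469230637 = 0.00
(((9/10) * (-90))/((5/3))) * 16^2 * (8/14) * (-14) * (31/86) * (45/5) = 69424128/215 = 322902.92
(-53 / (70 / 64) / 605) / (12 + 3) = -1696 / 317625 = -0.01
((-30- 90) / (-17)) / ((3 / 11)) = 440 / 17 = 25.88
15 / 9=5 / 3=1.67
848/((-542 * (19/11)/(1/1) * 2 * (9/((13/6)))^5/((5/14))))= -1082319095/8274842480016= -0.00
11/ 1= 11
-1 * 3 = -3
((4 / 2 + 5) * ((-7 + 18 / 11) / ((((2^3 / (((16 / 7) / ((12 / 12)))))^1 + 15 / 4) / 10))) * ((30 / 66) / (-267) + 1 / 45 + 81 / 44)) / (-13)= 270945346 / 36539217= 7.42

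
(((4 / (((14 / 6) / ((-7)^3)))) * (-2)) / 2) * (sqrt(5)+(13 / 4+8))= 588 * sqrt(5)+6615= 7929.81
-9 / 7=-1.29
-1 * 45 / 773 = -45 / 773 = -0.06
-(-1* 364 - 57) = 421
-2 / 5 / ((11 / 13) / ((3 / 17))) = -78 / 935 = -0.08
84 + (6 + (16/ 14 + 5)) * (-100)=-7912/ 7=-1130.29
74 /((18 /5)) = 185 /9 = 20.56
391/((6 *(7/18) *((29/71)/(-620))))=-51635460/203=-254361.87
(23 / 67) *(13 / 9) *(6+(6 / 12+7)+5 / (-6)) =11362 / 1809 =6.28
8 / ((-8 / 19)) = -19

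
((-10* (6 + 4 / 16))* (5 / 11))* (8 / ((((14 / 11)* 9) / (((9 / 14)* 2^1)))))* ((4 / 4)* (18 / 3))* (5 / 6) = -6250 / 49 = -127.55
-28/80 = -7/20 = -0.35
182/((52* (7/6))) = 3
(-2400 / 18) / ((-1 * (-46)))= -200 / 69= -2.90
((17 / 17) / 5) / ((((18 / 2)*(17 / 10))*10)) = 1 / 765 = 0.00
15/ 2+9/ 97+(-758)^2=574571.59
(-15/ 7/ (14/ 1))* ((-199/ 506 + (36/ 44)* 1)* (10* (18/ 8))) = -145125/ 99176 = -1.46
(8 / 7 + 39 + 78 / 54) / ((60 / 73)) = 50.60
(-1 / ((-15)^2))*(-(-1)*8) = -0.04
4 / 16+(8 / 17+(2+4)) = 6.72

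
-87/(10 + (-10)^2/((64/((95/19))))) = -464/95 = -4.88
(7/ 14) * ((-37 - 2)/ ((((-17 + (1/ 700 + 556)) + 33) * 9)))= -4550/ 1201203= -0.00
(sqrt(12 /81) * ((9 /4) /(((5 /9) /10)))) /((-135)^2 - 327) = 3 * sqrt(3) /5966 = 0.00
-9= -9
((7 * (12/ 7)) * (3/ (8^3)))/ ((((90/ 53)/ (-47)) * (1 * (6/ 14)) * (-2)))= 17437/ 7680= 2.27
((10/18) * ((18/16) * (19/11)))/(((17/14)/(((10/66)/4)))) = 3325/98736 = 0.03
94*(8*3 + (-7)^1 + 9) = 2444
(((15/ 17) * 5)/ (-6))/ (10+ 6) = -25/ 544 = -0.05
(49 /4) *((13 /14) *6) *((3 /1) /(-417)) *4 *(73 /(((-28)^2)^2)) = -2847 /12205312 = -0.00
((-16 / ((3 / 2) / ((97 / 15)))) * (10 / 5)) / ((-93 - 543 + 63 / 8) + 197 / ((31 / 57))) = 1539584 / 2967435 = 0.52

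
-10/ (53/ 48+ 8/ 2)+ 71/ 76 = -3817/ 3724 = -1.02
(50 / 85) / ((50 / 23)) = 23 / 85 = 0.27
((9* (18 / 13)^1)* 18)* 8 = 23328 / 13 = 1794.46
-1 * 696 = -696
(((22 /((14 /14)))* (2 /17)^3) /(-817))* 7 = -1232 /4013921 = -0.00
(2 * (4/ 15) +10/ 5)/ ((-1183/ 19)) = -722/ 17745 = -0.04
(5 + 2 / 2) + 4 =10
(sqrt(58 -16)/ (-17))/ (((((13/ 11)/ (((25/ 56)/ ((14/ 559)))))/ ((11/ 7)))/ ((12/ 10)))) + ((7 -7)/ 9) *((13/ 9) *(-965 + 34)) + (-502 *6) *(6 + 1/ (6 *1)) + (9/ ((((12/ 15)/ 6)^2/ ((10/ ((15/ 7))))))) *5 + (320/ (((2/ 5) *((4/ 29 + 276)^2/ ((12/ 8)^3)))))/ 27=-108400455159/ 16032016 -78045 *sqrt(42)/ 46648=-6772.34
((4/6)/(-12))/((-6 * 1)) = 1/108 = 0.01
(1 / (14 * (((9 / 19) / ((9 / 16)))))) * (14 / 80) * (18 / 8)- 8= -40789 / 5120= -7.97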